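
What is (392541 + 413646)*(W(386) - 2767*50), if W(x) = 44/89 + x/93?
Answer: -307717413675416/2759 ≈ -1.1153e+11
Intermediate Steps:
W(x) = 44/89 + x/93 (W(x) = 44*(1/89) + x*(1/93) = 44/89 + x/93)
(392541 + 413646)*(W(386) - 2767*50) = (392541 + 413646)*((44/89 + (1/93)*386) - 2767*50) = 806187*((44/89 + 386/93) - 138350) = 806187*(38446/8277 - 138350) = 806187*(-1145084504/8277) = -307717413675416/2759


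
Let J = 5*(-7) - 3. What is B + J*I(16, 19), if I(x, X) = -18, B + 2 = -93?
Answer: 589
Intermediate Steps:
B = -95 (B = -2 - 93 = -95)
J = -38 (J = -35 - 3 = -38)
B + J*I(16, 19) = -95 - 38*(-18) = -95 + 684 = 589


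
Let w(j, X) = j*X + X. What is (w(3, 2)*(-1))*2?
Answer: -16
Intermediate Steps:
w(j, X) = X + X*j (w(j, X) = X*j + X = X + X*j)
(w(3, 2)*(-1))*2 = ((2*(1 + 3))*(-1))*2 = ((2*4)*(-1))*2 = (8*(-1))*2 = -8*2 = -16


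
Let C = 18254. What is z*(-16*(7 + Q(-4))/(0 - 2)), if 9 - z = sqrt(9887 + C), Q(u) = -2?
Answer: 360 - 40*sqrt(28141) ≈ -6350.1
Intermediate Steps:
z = 9 - sqrt(28141) (z = 9 - sqrt(9887 + 18254) = 9 - sqrt(28141) ≈ -158.75)
z*(-16*(7 + Q(-4))/(0 - 2)) = (9 - sqrt(28141))*(-16*(7 - 2)/(0 - 2)) = (9 - sqrt(28141))*(-16/((-2/5))) = (9 - sqrt(28141))*(-16/((-2*1/5))) = (9 - sqrt(28141))*(-16/(-2/5)) = (9 - sqrt(28141))*(-16*(-5/2)) = (9 - sqrt(28141))*40 = 360 - 40*sqrt(28141)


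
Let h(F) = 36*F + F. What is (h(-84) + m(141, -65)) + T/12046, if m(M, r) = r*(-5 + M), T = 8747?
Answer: -143916861/12046 ≈ -11947.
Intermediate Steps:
h(F) = 37*F
(h(-84) + m(141, -65)) + T/12046 = (37*(-84) - 65*(-5 + 141)) + 8747/12046 = (-3108 - 65*136) + 8747*(1/12046) = (-3108 - 8840) + 8747/12046 = -11948 + 8747/12046 = -143916861/12046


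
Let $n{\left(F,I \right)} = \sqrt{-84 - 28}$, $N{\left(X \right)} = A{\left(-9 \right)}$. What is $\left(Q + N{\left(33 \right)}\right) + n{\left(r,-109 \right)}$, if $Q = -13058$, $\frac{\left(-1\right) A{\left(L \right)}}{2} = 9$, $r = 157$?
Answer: $-13076 + 4 i \sqrt{7} \approx -13076.0 + 10.583 i$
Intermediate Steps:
$A{\left(L \right)} = -18$ ($A{\left(L \right)} = \left(-2\right) 9 = -18$)
$N{\left(X \right)} = -18$
$n{\left(F,I \right)} = 4 i \sqrt{7}$ ($n{\left(F,I \right)} = \sqrt{-112} = 4 i \sqrt{7}$)
$\left(Q + N{\left(33 \right)}\right) + n{\left(r,-109 \right)} = \left(-13058 - 18\right) + 4 i \sqrt{7} = -13076 + 4 i \sqrt{7}$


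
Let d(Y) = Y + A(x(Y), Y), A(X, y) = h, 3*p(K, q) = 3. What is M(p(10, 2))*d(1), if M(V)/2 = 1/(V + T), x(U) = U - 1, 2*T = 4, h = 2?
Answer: 2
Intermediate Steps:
T = 2 (T = (1/2)*4 = 2)
x(U) = -1 + U
p(K, q) = 1 (p(K, q) = (1/3)*3 = 1)
A(X, y) = 2
M(V) = 2/(2 + V) (M(V) = 2/(V + 2) = 2/(2 + V))
d(Y) = 2 + Y (d(Y) = Y + 2 = 2 + Y)
M(p(10, 2))*d(1) = (2/(2 + 1))*(2 + 1) = (2/3)*3 = 2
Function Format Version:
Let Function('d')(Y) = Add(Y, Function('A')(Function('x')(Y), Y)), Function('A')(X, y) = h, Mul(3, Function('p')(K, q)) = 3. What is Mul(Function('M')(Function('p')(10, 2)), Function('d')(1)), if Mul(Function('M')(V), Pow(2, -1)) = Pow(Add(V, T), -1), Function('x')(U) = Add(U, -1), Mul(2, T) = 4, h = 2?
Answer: 2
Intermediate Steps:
T = 2 (T = Mul(Rational(1, 2), 4) = 2)
Function('x')(U) = Add(-1, U)
Function('p')(K, q) = 1 (Function('p')(K, q) = Mul(Rational(1, 3), 3) = 1)
Function('A')(X, y) = 2
Function('M')(V) = Mul(2, Pow(Add(2, V), -1)) (Function('M')(V) = Mul(2, Pow(Add(V, 2), -1)) = Mul(2, Pow(Add(2, V), -1)))
Function('d')(Y) = Add(2, Y) (Function('d')(Y) = Add(Y, 2) = Add(2, Y))
Mul(Function('M')(Function('p')(10, 2)), Function('d')(1)) = Mul(Mul(2, Pow(Add(2, 1), -1)), Add(2, 1)) = Mul(Mul(2, Pow(3, -1)), 3) = Mul(Mul(2, Rational(1, 3)), 3) = Mul(Rational(2, 3), 3) = 2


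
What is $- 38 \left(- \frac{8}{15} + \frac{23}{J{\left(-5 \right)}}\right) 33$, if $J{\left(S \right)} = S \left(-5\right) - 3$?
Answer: $- \frac{3211}{5} \approx -642.2$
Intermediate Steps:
$J{\left(S \right)} = -3 - 5 S$ ($J{\left(S \right)} = - 5 S - 3 = -3 - 5 S$)
$- 38 \left(- \frac{8}{15} + \frac{23}{J{\left(-5 \right)}}\right) 33 = - 38 \left(- \frac{8}{15} + \frac{23}{-3 - -25}\right) 33 = - 38 \left(\left(-8\right) \frac{1}{15} + \frac{23}{-3 + 25}\right) 33 = - 38 \left(- \frac{8}{15} + \frac{23}{22}\right) 33 = \left(-38\right) \frac{169}{330} \cdot 33 = \left(- \frac{3211}{165}\right) 33 = - \frac{3211}{5}$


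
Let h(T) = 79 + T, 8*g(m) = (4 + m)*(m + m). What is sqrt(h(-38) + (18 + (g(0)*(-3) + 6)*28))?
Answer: sqrt(227) ≈ 15.067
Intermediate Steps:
g(m) = m*(4 + m)/4 (g(m) = ((4 + m)*(m + m))/8 = ((4 + m)*(2*m))/8 = (2*m*(4 + m))/8 = m*(4 + m)/4)
sqrt(h(-38) + (18 + (g(0)*(-3) + 6)*28)) = sqrt((79 - 38) + (18 + (((1/4)*0*(4 + 0))*(-3) + 6)*28)) = sqrt(41 + (18 + (((1/4)*0*4)*(-3) + 6)*28)) = sqrt(41 + (18 + (0*(-3) + 6)*28)) = sqrt(41 + (18 + (0 + 6)*28)) = sqrt(41 + (18 + 6*28)) = sqrt(41 + (18 + 168)) = sqrt(41 + 186) = sqrt(227)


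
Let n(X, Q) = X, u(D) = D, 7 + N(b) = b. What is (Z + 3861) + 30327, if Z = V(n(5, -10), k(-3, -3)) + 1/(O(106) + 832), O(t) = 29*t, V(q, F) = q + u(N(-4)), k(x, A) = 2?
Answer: 133514893/3906 ≈ 34182.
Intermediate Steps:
N(b) = -7 + b
V(q, F) = -11 + q (V(q, F) = q + (-7 - 4) = q - 11 = -11 + q)
Z = -23435/3906 (Z = (-11 + 5) + 1/(29*106 + 832) = -6 + 1/(3074 + 832) = -6 + 1/3906 = -23435/3906 ≈ -5.9997)
(Z + 3861) + 30327 = (-23435/3906 + 3861) + 30327 = 15057631/3906 + 30327 = 133514893/3906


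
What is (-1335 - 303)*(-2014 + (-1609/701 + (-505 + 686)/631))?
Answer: 1460675086416/442331 ≈ 3.3022e+6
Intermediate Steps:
(-1335 - 303)*(-2014 + (-1609/701 + (-505 + 686)/631)) = -1638*(-2014 + (-1609*1/701 + 181*(1/631))) = -1638*(-2014 + (-1609/701 + 181/631)) = -1638*(-2014 - 888398/442331) = -1638*(-891743032/442331) = 1460675086416/442331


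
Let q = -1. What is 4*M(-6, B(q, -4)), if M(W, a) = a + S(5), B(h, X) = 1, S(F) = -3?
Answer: -8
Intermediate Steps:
M(W, a) = -3 + a (M(W, a) = a - 3 = -3 + a)
4*M(-6, B(q, -4)) = 4*(-3 + 1) = 4*(-2) = -8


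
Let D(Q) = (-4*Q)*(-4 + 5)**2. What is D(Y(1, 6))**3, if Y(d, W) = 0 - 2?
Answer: 512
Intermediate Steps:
Y(d, W) = -2
D(Q) = -4*Q (D(Q) = -4*Q*1**2 = -4*Q*1 = -4*Q)
D(Y(1, 6))**3 = (-4*(-2))**3 = 8**3 = 512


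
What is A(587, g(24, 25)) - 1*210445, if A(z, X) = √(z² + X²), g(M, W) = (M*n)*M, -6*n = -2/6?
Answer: -210445 + √345593 ≈ -2.0986e+5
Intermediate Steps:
n = 1/18 (n = -(-1)/(3*6) = -⅙*(-⅓) = 1/18 ≈ 0.055556)
g(M, W) = M²/18 (g(M, W) = (M*(1/18))*M = (M/18)*M = M²/18)
A(z, X) = √(X² + z²)
A(587, g(24, 25)) - 1*210445 = √(((1/18)*24²)² + 587²) - 1*210445 = √(((1/18)*576)² + 344569) - 210445 = √(32² + 344569) - 210445 = √(1024 + 344569) - 210445 = √345593 - 210445 = -210445 + √345593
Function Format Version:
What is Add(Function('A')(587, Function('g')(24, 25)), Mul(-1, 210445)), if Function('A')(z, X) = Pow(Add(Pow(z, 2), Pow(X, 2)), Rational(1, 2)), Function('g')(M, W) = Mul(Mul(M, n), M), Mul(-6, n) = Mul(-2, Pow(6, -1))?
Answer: Add(-210445, Pow(345593, Rational(1, 2))) ≈ -2.0986e+5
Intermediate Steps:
n = Rational(1, 18) (n = Mul(Rational(-1, 6), Mul(-2, Pow(6, -1))) = Mul(Rational(-1, 6), Mul(-2, Rational(1, 6))) = Mul(Rational(-1, 6), Rational(-1, 3)) = Rational(1, 18) ≈ 0.055556)
Function('g')(M, W) = Mul(Rational(1, 18), Pow(M, 2)) (Function('g')(M, W) = Mul(Mul(M, Rational(1, 18)), M) = Mul(Mul(Rational(1, 18), M), M) = Mul(Rational(1, 18), Pow(M, 2)))
Function('A')(z, X) = Pow(Add(Pow(X, 2), Pow(z, 2)), Rational(1, 2))
Add(Function('A')(587, Function('g')(24, 25)), Mul(-1, 210445)) = Add(Pow(Add(Pow(Mul(Rational(1, 18), Pow(24, 2)), 2), Pow(587, 2)), Rational(1, 2)), Mul(-1, 210445)) = Add(Pow(Add(Pow(Mul(Rational(1, 18), 576), 2), 344569), Rational(1, 2)), -210445) = Add(Pow(Add(Pow(32, 2), 344569), Rational(1, 2)), -210445) = Add(Pow(Add(1024, 344569), Rational(1, 2)), -210445) = Add(Pow(345593, Rational(1, 2)), -210445) = Add(-210445, Pow(345593, Rational(1, 2)))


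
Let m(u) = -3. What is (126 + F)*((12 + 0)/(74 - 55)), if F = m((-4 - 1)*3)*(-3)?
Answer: 1620/19 ≈ 85.263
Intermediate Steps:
F = 9 (F = -3*(-3) = 9)
(126 + F)*((12 + 0)/(74 - 55)) = (126 + 9)*((12 + 0)/(74 - 55)) = 135*(12/19) = 1620/19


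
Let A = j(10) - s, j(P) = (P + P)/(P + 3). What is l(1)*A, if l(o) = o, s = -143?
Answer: 1879/13 ≈ 144.54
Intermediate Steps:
j(P) = 2*P/(3 + P) (j(P) = (2*P)/(3 + P) = 2*P/(3 + P))
A = 1879/13 (A = 2*10/(3 + 10) - 1*(-143) = 2*10/13 + 143 = 2*10*(1/13) + 143 = 20/13 + 143 = 1879/13 ≈ 144.54)
l(1)*A = 1*(1879/13) = 1879/13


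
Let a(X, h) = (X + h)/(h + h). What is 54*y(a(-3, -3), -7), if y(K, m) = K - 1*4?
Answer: -162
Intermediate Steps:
a(X, h) = (X + h)/(2*h) (a(X, h) = (X + h)/((2*h)) = (X + h)*(1/(2*h)) = (X + h)/(2*h))
y(K, m) = -4 + K (y(K, m) = K - 4 = -4 + K)
54*y(a(-3, -3), -7) = 54*(-4 + (½)*(-3 - 3)/(-3)) = 54*(-4 + (½)*(-⅓)*(-6)) = 54*(-4 + 1) = 54*(-3) = -162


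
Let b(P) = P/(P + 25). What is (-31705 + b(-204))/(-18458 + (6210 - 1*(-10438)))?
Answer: 5674991/323990 ≈ 17.516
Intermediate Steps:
b(P) = P/(25 + P)
(-31705 + b(-204))/(-18458 + (6210 - 1*(-10438))) = (-31705 - 204/(25 - 204))/(-18458 + (6210 - 1*(-10438))) = (-31705 - 204/(-179))/(-18458 + (6210 + 10438)) = (-31705 - 204*(-1/179))/(-18458 + 16648) = (-31705 + 204/179)/(-1810) = -5674991/179*(-1/1810) = 5674991/323990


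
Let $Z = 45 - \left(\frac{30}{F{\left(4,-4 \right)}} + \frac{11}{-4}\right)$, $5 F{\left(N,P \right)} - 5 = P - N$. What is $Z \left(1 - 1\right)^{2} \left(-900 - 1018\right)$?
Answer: $0$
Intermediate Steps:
$F{\left(N,P \right)} = 1 - \frac{N}{5} + \frac{P}{5}$ ($F{\left(N,P \right)} = 1 + \frac{P - N}{5} = 1 - \left(- \frac{P}{5} + \frac{N}{5}\right) = 1 - \frac{N}{5} + \frac{P}{5}$)
$Z = \frac{391}{4}$ ($Z = 45 - \left(\frac{30}{1 - \frac{4}{5} + \frac{1}{5} \left(-4\right)} + \frac{11}{-4}\right) = 45 - \left(\frac{30}{1 - \frac{4}{5} - \frac{4}{5}} + 11 \left(- \frac{1}{4}\right)\right) = 45 - \left(\frac{30}{- \frac{3}{5}} - \frac{11}{4}\right) = 45 - \left(30 \left(- \frac{5}{3}\right) - \frac{11}{4}\right) = 45 - \left(-50 - \frac{11}{4}\right) = 45 - - \frac{211}{4} = 45 + \frac{211}{4} = \frac{391}{4} \approx 97.75$)
$Z \left(1 - 1\right)^{2} \left(-900 - 1018\right) = \frac{391 \left(1 - 1\right)^{2}}{4} \left(-900 - 1018\right) = \frac{391 \cdot 0^{2}}{4} \left(-1918\right) = \frac{391}{4} \cdot 0 \left(-1918\right) = 0 \left(-1918\right) = 0$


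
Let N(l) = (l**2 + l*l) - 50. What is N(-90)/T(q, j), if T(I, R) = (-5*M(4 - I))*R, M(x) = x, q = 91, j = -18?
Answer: -1615/783 ≈ -2.0626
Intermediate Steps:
N(l) = -50 + 2*l**2 (N(l) = (l**2 + l**2) - 50 = 2*l**2 - 50 = -50 + 2*l**2)
T(I, R) = R*(-20 + 5*I) (T(I, R) = (-5*(4 - I))*R = (-20 + 5*I)*R = R*(-20 + 5*I))
N(-90)/T(q, j) = (-50 + 2*(-90)**2)/((5*(-18)*(-4 + 91))) = (-50 + 2*8100)/((5*(-18)*87)) = (-50 + 16200)/(-7830) = 16150*(-1/7830) = -1615/783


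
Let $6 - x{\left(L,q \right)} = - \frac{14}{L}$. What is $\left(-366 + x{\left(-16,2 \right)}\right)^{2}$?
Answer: $\frac{8334769}{64} \approx 1.3023 \cdot 10^{5}$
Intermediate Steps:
$x{\left(L,q \right)} = 6 + \frac{14}{L}$ ($x{\left(L,q \right)} = 6 - - \frac{14}{L} = 6 + \frac{14}{L}$)
$\left(-366 + x{\left(-16,2 \right)}\right)^{2} = \left(-366 + \left(6 + \frac{14}{-16}\right)\right)^{2} = \left(-366 + \left(6 + 14 \left(- \frac{1}{16}\right)\right)\right)^{2} = \left(-366 + \left(6 - \frac{7}{8}\right)\right)^{2} = \left(-366 + \frac{41}{8}\right)^{2} = \left(- \frac{2887}{8}\right)^{2} = \frac{8334769}{64}$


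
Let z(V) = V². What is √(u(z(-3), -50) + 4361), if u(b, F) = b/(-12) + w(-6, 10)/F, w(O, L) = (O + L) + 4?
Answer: √436009/10 ≈ 66.031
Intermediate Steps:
w(O, L) = 4 + L + O (w(O, L) = (L + O) + 4 = 4 + L + O)
u(b, F) = 8/F - b/12 (u(b, F) = b/(-12) + (4 + 10 - 6)/F = b*(-1/12) + 8/F = -b/12 + 8/F = 8/F - b/12)
√(u(z(-3), -50) + 4361) = √((8/(-50) - 1/12*(-3)²) + 4361) = √((8*(-1/50) - 1/12*9) + 4361) = √((-4/25 - ¾) + 4361) = √(-91/100 + 4361) = √(436009/100) = √436009/10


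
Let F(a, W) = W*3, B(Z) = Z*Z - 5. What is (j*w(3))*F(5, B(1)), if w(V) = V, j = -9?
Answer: 324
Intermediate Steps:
B(Z) = -5 + Z**2 (B(Z) = Z**2 - 5 = -5 + Z**2)
F(a, W) = 3*W
(j*w(3))*F(5, B(1)) = (-9*3)*(3*(-5 + 1**2)) = -81*(-5 + 1) = -81*(-4) = -27*(-12) = 324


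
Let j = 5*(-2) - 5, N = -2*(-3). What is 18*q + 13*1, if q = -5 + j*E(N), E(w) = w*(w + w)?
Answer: -19517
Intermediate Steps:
N = 6
E(w) = 2*w² (E(w) = w*(2*w) = 2*w²)
j = -15 (j = -10 - 5 = -15)
q = -1085 (q = -5 - 30*6² = -5 - 30*36 = -5 - 15*72 = -5 - 1080 = -1085)
18*q + 13*1 = 18*(-1085) + 13*1 = -19530 + 13 = -19517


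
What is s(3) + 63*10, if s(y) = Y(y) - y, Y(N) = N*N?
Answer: 636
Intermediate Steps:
Y(N) = N**2
s(y) = y**2 - y
s(3) + 63*10 = 3*(-1 + 3) + 63*10 = 3*2 + 630 = 6 + 630 = 636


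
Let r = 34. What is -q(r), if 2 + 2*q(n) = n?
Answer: -16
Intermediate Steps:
q(n) = -1 + n/2
-q(r) = -(-1 + (½)*34) = -(-1 + 17) = -1*16 = -16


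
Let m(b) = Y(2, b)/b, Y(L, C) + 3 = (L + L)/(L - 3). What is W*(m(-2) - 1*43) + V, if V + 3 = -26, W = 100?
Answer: -3979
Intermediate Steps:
Y(L, C) = -3 + 2*L/(-3 + L) (Y(L, C) = -3 + (L + L)/(L - 3) = -3 + (2*L)/(-3 + L) = -3 + 2*L/(-3 + L))
m(b) = -7/b (m(b) = ((9 - 1*2)/(-3 + 2))/b = ((9 - 2)/(-1))/b = (-1*7)/b = -7/b)
V = -29 (V = -3 - 26 = -29)
W*(m(-2) - 1*43) + V = 100*(-7/(-2) - 1*43) - 29 = 100*(-7*(-½) - 43) - 29 = 100*(7/2 - 43) - 29 = 100*(-79/2) - 29 = -3950 - 29 = -3979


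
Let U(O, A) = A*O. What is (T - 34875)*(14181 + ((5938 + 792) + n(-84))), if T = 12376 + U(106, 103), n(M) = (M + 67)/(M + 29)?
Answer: -13319562882/55 ≈ -2.4217e+8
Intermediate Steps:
n(M) = (67 + M)/(29 + M)
T = 23294 (T = 12376 + 103*106 = 12376 + 10918 = 23294)
(T - 34875)*(14181 + ((5938 + 792) + n(-84))) = (23294 - 34875)*(14181 + ((5938 + 792) + (67 - 84)/(29 - 84))) = -11581*(14181 + (6730 - 17/(-55))) = -11581*(14181 + (6730 - 1/55*(-17))) = -11581*(14181 + (6730 + 17/55)) = -11581*(14181 + 370167/55) = -11581*1150122/55 = -13319562882/55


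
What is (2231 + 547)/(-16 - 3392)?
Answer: -463/568 ≈ -0.81514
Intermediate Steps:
(2231 + 547)/(-16 - 3392) = 2778/(-3408) = 2778*(-1/3408) = -463/568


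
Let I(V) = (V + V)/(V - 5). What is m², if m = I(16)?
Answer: 1024/121 ≈ 8.4628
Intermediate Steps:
I(V) = 2*V/(-5 + V) (I(V) = (2*V)/(-5 + V) = 2*V/(-5 + V))
m = 32/11 (m = 2*16/(-5 + 16) = 2*16/11 = 2*16*(1/11) = 32/11 ≈ 2.9091)
m² = (32/11)² = 1024/121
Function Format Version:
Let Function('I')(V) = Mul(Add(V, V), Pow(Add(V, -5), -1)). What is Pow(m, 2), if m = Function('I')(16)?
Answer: Rational(1024, 121) ≈ 8.4628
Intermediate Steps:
Function('I')(V) = Mul(2, V, Pow(Add(-5, V), -1)) (Function('I')(V) = Mul(Mul(2, V), Pow(Add(-5, V), -1)) = Mul(2, V, Pow(Add(-5, V), -1)))
m = Rational(32, 11) (m = Mul(2, 16, Pow(Add(-5, 16), -1)) = Mul(2, 16, Pow(11, -1)) = Mul(2, 16, Rational(1, 11)) = Rational(32, 11) ≈ 2.9091)
Pow(m, 2) = Pow(Rational(32, 11), 2) = Rational(1024, 121)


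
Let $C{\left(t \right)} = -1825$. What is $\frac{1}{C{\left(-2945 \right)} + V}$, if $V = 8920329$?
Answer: $\frac{1}{8918504} \approx 1.1213 \cdot 10^{-7}$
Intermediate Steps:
$\frac{1}{C{\left(-2945 \right)} + V} = \frac{1}{-1825 + 8920329} = \frac{1}{8918504}$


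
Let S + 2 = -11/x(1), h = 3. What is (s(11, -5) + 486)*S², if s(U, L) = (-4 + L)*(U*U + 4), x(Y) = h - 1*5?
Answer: -31311/4 ≈ -7827.8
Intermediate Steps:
x(Y) = -2 (x(Y) = 3 - 1*5 = 3 - 5 = -2)
S = 7/2 (S = -2 - 11/(-2) = -2 - 11*(-½) = -2 + 11/2 = 7/2 ≈ 3.5000)
s(U, L) = (-4 + L)*(4 + U²) (s(U, L) = (-4 + L)*(U² + 4) = (-4 + L)*(4 + U²))
(s(11, -5) + 486)*S² = ((-16 - 4*11² + 4*(-5) - 5*11²) + 486)*(7/2)² = ((-16 - 4*121 - 20 - 5*121) + 486)*(49/4) = ((-16 - 484 - 20 - 605) + 486)*(49/4) = (-1125 + 486)*(49/4) = -639*49/4 = -31311/4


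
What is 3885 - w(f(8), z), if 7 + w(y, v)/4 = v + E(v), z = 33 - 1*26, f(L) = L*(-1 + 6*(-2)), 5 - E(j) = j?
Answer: 3893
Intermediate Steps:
E(j) = 5 - j
f(L) = -13*L (f(L) = L*(-1 - 12) = L*(-13) = -13*L)
z = 7 (z = 33 - 26 = 7)
w(y, v) = -8 (w(y, v) = -28 + 4*(v + (5 - v)) = -28 + 4*5 = -28 + 20 = -8)
3885 - w(f(8), z) = 3885 - 1*(-8) = 3885 + 8 = 3893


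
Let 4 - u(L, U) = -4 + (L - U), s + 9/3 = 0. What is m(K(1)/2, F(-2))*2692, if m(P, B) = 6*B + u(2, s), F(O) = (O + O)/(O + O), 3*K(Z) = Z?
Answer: 24228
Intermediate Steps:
s = -3 (s = -3 + 0 = -3)
K(Z) = Z/3
F(O) = 1 (F(O) = (2*O)/((2*O)) = (2*O)*(1/(2*O)) = 1)
u(L, U) = 8 + U - L (u(L, U) = 4 - (-4 + (L - U)) = 4 - (-4 + L - U) = 4 + (4 + U - L) = 8 + U - L)
m(P, B) = 3 + 6*B (m(P, B) = 6*B + (8 - 3 - 1*2) = 6*B + (8 - 3 - 2) = 6*B + 3 = 3 + 6*B)
m(K(1)/2, F(-2))*2692 = (3 + 6*1)*2692 = (3 + 6)*2692 = 9*2692 = 24228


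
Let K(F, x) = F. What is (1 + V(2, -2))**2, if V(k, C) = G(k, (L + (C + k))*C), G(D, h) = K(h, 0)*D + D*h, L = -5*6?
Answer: 58081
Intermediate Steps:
L = -30
G(D, h) = 2*D*h (G(D, h) = h*D + D*h = D*h + D*h = 2*D*h)
V(k, C) = 2*C*k*(-30 + C + k) (V(k, C) = 2*k*((-30 + (C + k))*C) = 2*k*((-30 + C + k)*C) = 2*k*(C*(-30 + C + k)) = 2*C*k*(-30 + C + k))
(1 + V(2, -2))**2 = (1 + 2*(-2)*2*(-30 - 2 + 2))**2 = (1 + 2*(-2)*2*(-30))**2 = (1 + 240)**2 = 241**2 = 58081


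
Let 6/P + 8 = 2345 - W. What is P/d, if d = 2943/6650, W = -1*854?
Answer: 13300/3130371 ≈ 0.0042487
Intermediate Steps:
W = -854
d = 2943/6650 (d = 2943*(1/6650) = 2943/6650 ≈ 0.44256)
P = 6/3191 (P = 6/(-8 + (2345 - 1*(-854))) = 6/(-8 + (2345 + 854)) = 6/(-8 + 3199) = 6/3191 ≈ 0.0018803)
P/d = 6/(3191*(2943/6650)) = (6/3191)*(6650/2943) = 13300/3130371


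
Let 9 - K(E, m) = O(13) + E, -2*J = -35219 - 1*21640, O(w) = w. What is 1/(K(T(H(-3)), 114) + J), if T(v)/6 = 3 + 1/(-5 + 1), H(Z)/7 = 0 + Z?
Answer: 1/28409 ≈ 3.5200e-5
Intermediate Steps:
J = 56859/2 (J = -(-35219 - 1*21640)/2 = -(-35219 - 21640)/2 = -1/2*(-56859) = 56859/2 ≈ 28430.)
H(Z) = 7*Z (H(Z) = 7*(0 + Z) = 7*Z)
T(v) = 33/2 (T(v) = 6*(3 + 1/(-5 + 1)) = 6*(3 + 1/(-4)) = 6*(3 - 1/4) = 6*(11/4) = 33/2)
K(E, m) = -4 - E (K(E, m) = 9 - (13 + E) = 9 + (-13 - E) = -4 - E)
1/(K(T(H(-3)), 114) + J) = 1/((-4 - 1*33/2) + 56859/2) = 1/((-4 - 33/2) + 56859/2) = 1/(-41/2 + 56859/2) = 1/28409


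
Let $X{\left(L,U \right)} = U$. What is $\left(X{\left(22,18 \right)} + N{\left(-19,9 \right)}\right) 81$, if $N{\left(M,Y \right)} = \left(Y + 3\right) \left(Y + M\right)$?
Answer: $-8262$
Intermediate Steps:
$N{\left(M,Y \right)} = \left(3 + Y\right) \left(M + Y\right)$
$\left(X{\left(22,18 \right)} + N{\left(-19,9 \right)}\right) 81 = \left(18 + \left(9^{2} + 3 \left(-19\right) + 3 \cdot 9 - 171\right)\right) 81 = \left(18 + \left(81 - 57 + 27 - 171\right)\right) 81 = \left(18 - 120\right) 81 = \left(-102\right) 81 = -8262$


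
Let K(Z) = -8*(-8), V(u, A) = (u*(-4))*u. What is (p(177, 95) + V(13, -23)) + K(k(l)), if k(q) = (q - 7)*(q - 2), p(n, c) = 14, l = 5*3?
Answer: -598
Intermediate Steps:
l = 15
V(u, A) = -4*u² (V(u, A) = (-4*u)*u = -4*u²)
k(q) = (-7 + q)*(-2 + q)
K(Z) = 64
(p(177, 95) + V(13, -23)) + K(k(l)) = (14 - 4*13²) + 64 = (14 - 4*169) + 64 = (14 - 676) + 64 = -662 + 64 = -598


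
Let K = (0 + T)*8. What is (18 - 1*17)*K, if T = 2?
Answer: 16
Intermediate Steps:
K = 16 (K = (0 + 2)*8 = 2*8 = 16)
(18 - 1*17)*K = (18 - 1*17)*16 = (18 - 17)*16 = 1*16 = 16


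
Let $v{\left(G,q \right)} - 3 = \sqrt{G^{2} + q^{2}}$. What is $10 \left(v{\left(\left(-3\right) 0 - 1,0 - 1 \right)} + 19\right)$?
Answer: $220 + 10 \sqrt{2} \approx 234.14$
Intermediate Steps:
$v{\left(G,q \right)} = 3 + \sqrt{G^{2} + q^{2}}$
$10 \left(v{\left(\left(-3\right) 0 - 1,0 - 1 \right)} + 19\right) = 10 \left(\left(3 + \sqrt{\left(\left(-3\right) 0 - 1\right)^{2} + \left(0 - 1\right)^{2}}\right) + 19\right) = 10 \left(\left(3 + \sqrt{\left(0 - 1\right)^{2} + \left(0 - 1\right)^{2}}\right) + 19\right) = 10 \left(\left(3 + \sqrt{\left(-1\right)^{2} + \left(-1\right)^{2}}\right) + 19\right) = 10 \left(\left(3 + \sqrt{1 + 1}\right) + 19\right) = 10 \left(\left(3 + \sqrt{2}\right) + 19\right) = 10 \left(22 + \sqrt{2}\right) = 220 + 10 \sqrt{2}$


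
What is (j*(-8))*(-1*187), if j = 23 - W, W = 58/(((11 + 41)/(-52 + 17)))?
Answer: 1206524/13 ≈ 92810.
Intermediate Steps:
W = -1015/26 (W = 58/((52/(-35))) = 58/((52*(-1/35))) = 58/(-52/35) = 58*(-35/52) = -1015/26 ≈ -39.038)
j = 1613/26 (j = 23 - 1*(-1015/26) = 23 + 1015/26 = 1613/26 ≈ 62.038)
(j*(-8))*(-1*187) = ((1613/26)*(-8))*(-1*187) = -6452/13*(-187) = 1206524/13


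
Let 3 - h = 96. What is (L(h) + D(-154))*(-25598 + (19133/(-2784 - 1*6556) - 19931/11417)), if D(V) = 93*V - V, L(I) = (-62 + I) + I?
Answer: 9839070270369364/26658695 ≈ 3.6908e+8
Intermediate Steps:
h = -93 (h = 3 - 1*96 = 3 - 96 = -93)
L(I) = -62 + 2*I
D(V) = 92*V
(L(h) + D(-154))*(-25598 + (19133/(-2784 - 1*6556) - 19931/11417)) = ((-62 + 2*(-93)) + 92*(-154))*(-25598 + (19133/(-2784 - 1*6556) - 19931/11417)) = ((-62 - 186) - 14168)*(-25598 + (19133/(-2784 - 6556) - 19931*1/11417)) = (-248 - 14168)*(-25598 + (19133/(-9340) - 19931/11417)) = -14416*(-25598 + (19133*(-1/9340) - 19931/11417)) = -14416*(-25598 + (-19133/9340 - 19931/11417)) = -14416*(-25598 - 404597001/106634780) = -14416*(-2730041695441/106634780) = 9839070270369364/26658695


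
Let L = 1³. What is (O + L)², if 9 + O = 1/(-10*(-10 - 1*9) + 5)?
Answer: 2430481/38025 ≈ 63.918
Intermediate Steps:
O = -1754/195 (O = -9 + 1/(-10*(-10 - 1*9) + 5) = -9 + 1/(-10*(-10 - 9) + 5) = -9 + 1/(-10*(-19) + 5) = -9 + 1/(190 + 5) = -9 + 1/195 = -1754/195 ≈ -8.9949)
L = 1
(O + L)² = (-1754/195 + 1)² = (-1559/195)² = 2430481/38025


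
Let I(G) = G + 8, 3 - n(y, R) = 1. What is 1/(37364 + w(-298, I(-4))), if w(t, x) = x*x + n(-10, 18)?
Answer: 1/37382 ≈ 2.6751e-5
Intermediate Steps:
n(y, R) = 2 (n(y, R) = 3 - 1*1 = 3 - 1 = 2)
I(G) = 8 + G
w(t, x) = 2 + x² (w(t, x) = x*x + 2 = x² + 2 = 2 + x²)
1/(37364 + w(-298, I(-4))) = 1/(37364 + (2 + (8 - 4)²)) = 1/(37364 + (2 + 4²)) = 1/(37364 + (2 + 16)) = 1/(37364 + 18) = 1/37382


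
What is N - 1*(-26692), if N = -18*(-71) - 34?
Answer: 27936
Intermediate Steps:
N = 1244 (N = 1278 - 34 = 1244)
N - 1*(-26692) = 1244 - 1*(-26692) = 1244 + 26692 = 27936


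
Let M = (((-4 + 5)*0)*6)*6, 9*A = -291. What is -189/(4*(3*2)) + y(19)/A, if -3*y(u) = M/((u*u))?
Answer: -63/8 ≈ -7.8750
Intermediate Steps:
A = -97/3 (A = (⅑)*(-291) = -97/3 ≈ -32.333)
M = 0 (M = ((1*0)*6)*6 = (0*6)*6 = 0*6 = 0)
y(u) = 0 (y(u) = -0/(u*u) = -0/(u²) = -0/u² = -⅓*0 = 0)
-189/(4*(3*2)) + y(19)/A = -189/(4*(3*2)) + 0/(-97/3) = -189/(4*6) + 0*(-3/97) = -189/24 + 0 = -189*1/24 + 0 = -63/8 + 0 = -63/8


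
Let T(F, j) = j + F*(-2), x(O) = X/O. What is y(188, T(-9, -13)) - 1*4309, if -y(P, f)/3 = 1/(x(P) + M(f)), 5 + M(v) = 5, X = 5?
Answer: -22109/5 ≈ -4421.8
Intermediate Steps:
x(O) = 5/O
M(v) = 0 (M(v) = -5 + 5 = 0)
T(F, j) = j - 2*F
y(P, f) = -3*P/5 (y(P, f) = -3/(5/P + 0) = -3*P/5)
y(188, T(-9, -13)) - 1*4309 = -3/5*188 - 1*4309 = -564/5 - 4309 = -22109/5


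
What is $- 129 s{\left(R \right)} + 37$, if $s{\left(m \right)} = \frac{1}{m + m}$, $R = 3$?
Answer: $\frac{31}{2} \approx 15.5$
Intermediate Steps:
$s{\left(m \right)} = \frac{1}{2 m}$
$- 129 s{\left(R \right)} + 37 = - 129 \frac{1}{2 \cdot 3} + 37 = - 129 \cdot \frac{1}{2} \cdot \frac{1}{3} + 37 = \left(-129\right) \frac{1}{6} + 37 = - \frac{43}{2} + 37 = \frac{31}{2}$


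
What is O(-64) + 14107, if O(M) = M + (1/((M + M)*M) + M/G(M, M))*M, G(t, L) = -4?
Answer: 1666431/128 ≈ 13019.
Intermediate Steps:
O(M) = M + M*(1/(2*M²) - M/4) (O(M) = M + (1/((M + M)*M) + M/(-4))*M = M + (1/(((2*M))*M) + M*(-¼))*M = M + ((1/(2*M))/M - M/4)*M = M + (1/(2*M²) - M/4)*M = M + M*(1/(2*M²) - M/4))
O(-64) + 14107 = (¼)*(2 + (-64)²*(4 - 1*(-64)))/(-64) + 14107 = (¼)*(-1/64)*(2 + 4096*(4 + 64)) + 14107 = (¼)*(-1/64)*(2 + 4096*68) + 14107 = (¼)*(-1/64)*(2 + 278528) + 14107 = (¼)*(-1/64)*278530 + 14107 = -139265/128 + 14107 = 1666431/128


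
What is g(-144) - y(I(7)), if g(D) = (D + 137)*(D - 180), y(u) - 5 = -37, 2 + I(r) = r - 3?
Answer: 2300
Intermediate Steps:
I(r) = -5 + r (I(r) = -2 + (r - 3) = -2 + (-3 + r) = -5 + r)
y(u) = -32 (y(u) = 5 - 37 = -32)
g(D) = (-180 + D)*(137 + D) (g(D) = (137 + D)*(-180 + D) = (-180 + D)*(137 + D))
g(-144) - y(I(7)) = (-24660 + (-144)² - 43*(-144)) - 1*(-32) = (-24660 + 20736 + 6192) + 32 = 2268 + 32 = 2300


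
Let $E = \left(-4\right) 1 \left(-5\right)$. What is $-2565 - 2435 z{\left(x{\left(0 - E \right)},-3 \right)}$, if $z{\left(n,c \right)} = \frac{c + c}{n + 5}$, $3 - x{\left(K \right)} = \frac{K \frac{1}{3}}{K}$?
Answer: $- \frac{15165}{23} \approx -659.35$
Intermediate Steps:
$E = 20$ ($E = \left(-4\right) \left(-5\right) = 20$)
$x{\left(K \right)} = \frac{8}{3}$ ($x{\left(K \right)} = 3 - \frac{K \frac{1}{3}}{K} = 3 - \frac{\frac{1}{3} K}{K} = 3 - \frac{1}{3} = \frac{8}{3}$)
$z{\left(n,c \right)} = \frac{2 c}{5 + n}$
$-2565 - 2435 z{\left(x{\left(0 - E \right)},-3 \right)} = -2565 - 2435 \cdot 2 \left(-3\right) \frac{1}{5 + \frac{8}{3}} = -2565 - 2435 \cdot 2 \left(-3\right) \frac{1}{\frac{23}{3}} = -2565 - 2435 \cdot 2 \left(-3\right) \frac{3}{23} = -2565 - 2435 \left(- \frac{18}{23}\right) = -2565 - - \frac{43830}{23} = -2565 + \frac{43830}{23} = - \frac{15165}{23}$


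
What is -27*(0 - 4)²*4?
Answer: -1728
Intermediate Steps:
-27*(0 - 4)²*4 = -27*(-4)²*4 = -27*16*4 = -432*4 = -1728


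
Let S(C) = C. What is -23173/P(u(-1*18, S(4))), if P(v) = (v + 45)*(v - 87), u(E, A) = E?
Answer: 23173/2835 ≈ 8.1739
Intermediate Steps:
P(v) = (-87 + v)*(45 + v) (P(v) = (45 + v)*(-87 + v) = (-87 + v)*(45 + v))
-23173/P(u(-1*18, S(4))) = -23173/(-3915 + (-1*18)**2 - (-42)*18) = -23173/(-3915 + (-18)**2 - 42*(-18)) = -23173/(-3915 + 324 + 756) = -23173/(-2835) = -23173*(-1/2835) = 23173/2835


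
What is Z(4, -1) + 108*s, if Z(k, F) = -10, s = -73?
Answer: -7894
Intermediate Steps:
Z(4, -1) + 108*s = -10 + 108*(-73) = -10 - 7884 = -7894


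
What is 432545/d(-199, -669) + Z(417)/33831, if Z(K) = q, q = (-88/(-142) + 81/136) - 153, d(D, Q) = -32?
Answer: -17662555745797/1306688544 ≈ -13517.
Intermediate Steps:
q = -1465633/9656 (q = (-88*(-1/142) + 81*(1/136)) - 153 = (44/71 + 81/136) - 153 = 11735/9656 - 153 = -1465633/9656 ≈ -151.78)
Z(K) = -1465633/9656
432545/d(-199, -669) + Z(417)/33831 = 432545/(-32) - 1465633/9656/33831 = 432545*(-1/32) - 1465633/9656*1/33831 = -432545/32 - 1465633/326672136 = -17662555745797/1306688544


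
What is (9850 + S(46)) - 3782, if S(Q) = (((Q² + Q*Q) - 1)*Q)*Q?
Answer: 8958864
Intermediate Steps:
S(Q) = Q²*(-1 + 2*Q²) (S(Q) = (((Q² + Q²) - 1)*Q)*Q = ((2*Q² - 1)*Q)*Q = ((-1 + 2*Q²)*Q)*Q = (Q*(-1 + 2*Q²))*Q = Q²*(-1 + 2*Q²))
(9850 + S(46)) - 3782 = (9850 + (-1*46² + 2*46⁴)) - 3782 = (9850 + (-1*2116 + 2*4477456)) - 3782 = (9850 + (-2116 + 8954912)) - 3782 = (9850 + 8952796) - 3782 = 8962646 - 3782 = 8958864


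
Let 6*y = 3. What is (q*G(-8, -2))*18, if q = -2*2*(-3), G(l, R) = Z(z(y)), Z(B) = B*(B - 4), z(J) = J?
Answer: -378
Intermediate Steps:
y = ½ (y = (⅙)*3 = ½ ≈ 0.50000)
Z(B) = B*(-4 + B)
G(l, R) = -7/4 (G(l, R) = (-4 + ½)/2 = (½)*(-7/2) = -7/4)
q = 12 (q = -4*(-3) = 12)
(q*G(-8, -2))*18 = (12*(-7/4))*18 = -21*18 = -378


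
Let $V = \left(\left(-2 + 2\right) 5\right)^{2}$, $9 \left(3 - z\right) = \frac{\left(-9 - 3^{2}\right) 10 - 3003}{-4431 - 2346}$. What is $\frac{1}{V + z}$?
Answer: $\frac{20331}{59932} \approx 0.33923$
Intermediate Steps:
$z = \frac{59932}{20331}$ ($z = 3 - \frac{\left(\left(-9 - 3^{2}\right) 10 - 3003\right) \frac{1}{-4431 - 2346}}{9} = 3 - \frac{\left(\left(-9 - 9\right) 10 - 3003\right) \frac{1}{-6777}}{9} = 3 - \frac{\left(\left(-9 - 9\right) 10 - 3003\right) \left(- \frac{1}{6777}\right)}{9} = 3 - \frac{\left(\left(-18\right) 10 - 3003\right) \left(- \frac{1}{6777}\right)}{9} = 3 - \frac{\left(-180 - 3003\right) \left(- \frac{1}{6777}\right)}{9} = 3 - \frac{\left(-3183\right) \left(- \frac{1}{6777}\right)}{9} = 3 - \frac{1061}{20331} = \frac{59932}{20331} \approx 2.9478$)
$V = 0$ ($V = \left(0 \cdot 5\right)^{2} = 0^{2} = 0$)
$\frac{1}{V + z} = \frac{1}{0 + \frac{59932}{20331}} = \frac{1}{\frac{59932}{20331}} = \frac{20331}{59932}$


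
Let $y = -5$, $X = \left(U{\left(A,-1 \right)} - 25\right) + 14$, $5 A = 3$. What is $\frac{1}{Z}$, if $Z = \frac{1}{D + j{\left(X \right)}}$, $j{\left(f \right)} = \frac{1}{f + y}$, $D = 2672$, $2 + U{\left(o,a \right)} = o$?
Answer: $\frac{232459}{87} \approx 2671.9$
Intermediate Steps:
$A = \frac{3}{5}$ ($A = \frac{1}{5} \cdot 3 = \frac{3}{5} \approx 0.6$)
$U{\left(o,a \right)} = -2 + o$
$X = - \frac{62}{5}$ ($X = \left(\left(-2 + \frac{3}{5}\right) - 25\right) + 14 = \left(- \frac{7}{5} - 25\right) + 14 = - \frac{132}{5} + 14 = - \frac{62}{5} \approx -12.4$)
$j{\left(f \right)} = \frac{1}{-5 + f}$ ($j{\left(f \right)} = \frac{1}{f - 5} = \frac{1}{-5 + f}$)
$Z = \frac{87}{232459}$ ($Z = \frac{1}{2672 + \frac{1}{-5 - \frac{62}{5}}} = \frac{1}{2672 + \frac{1}{- \frac{87}{5}}} = \frac{1}{2672 - \frac{5}{87}} = \frac{1}{\frac{232459}{87}} = \frac{87}{232459} \approx 0.00037426$)
$\frac{1}{Z} = \frac{1}{\frac{87}{232459}} = \frac{232459}{87}$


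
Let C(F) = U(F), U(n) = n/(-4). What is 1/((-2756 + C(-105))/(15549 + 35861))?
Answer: -205640/10919 ≈ -18.833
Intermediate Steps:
U(n) = -n/4 (U(n) = n*(-1/4) = -n/4)
C(F) = -F/4
1/((-2756 + C(-105))/(15549 + 35861)) = 1/((-2756 - 1/4*(-105))/(15549 + 35861)) = 1/((-2756 + 105/4)/51410) = 1/(-10919/4*1/51410) = 1/(-10919/205640) = -205640/10919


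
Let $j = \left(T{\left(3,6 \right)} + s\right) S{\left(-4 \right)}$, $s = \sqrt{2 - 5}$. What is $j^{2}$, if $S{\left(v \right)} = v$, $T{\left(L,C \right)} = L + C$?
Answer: $1248 + 288 i \sqrt{3} \approx 1248.0 + 498.83 i$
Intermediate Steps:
$T{\left(L,C \right)} = C + L$
$s = i \sqrt{3}$ ($s = \sqrt{-3} = i \sqrt{3} \approx 1.732 i$)
$j = -36 - 4 i \sqrt{3}$ ($j = \left(\left(6 + 3\right) + i \sqrt{3}\right) \left(-4\right) = \left(9 + i \sqrt{3}\right) \left(-4\right) = -36 - 4 i \sqrt{3} \approx -36.0 - 6.9282 i$)
$j^{2} = \left(-36 - 4 i \sqrt{3}\right)^{2}$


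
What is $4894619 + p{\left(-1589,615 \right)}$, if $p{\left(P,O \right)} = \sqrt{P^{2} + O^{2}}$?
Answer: $4894619 + \sqrt{2903146} \approx 4.8963 \cdot 10^{6}$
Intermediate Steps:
$p{\left(P,O \right)} = \sqrt{O^{2} + P^{2}}$
$4894619 + p{\left(-1589,615 \right)} = 4894619 + \sqrt{615^{2} + \left(-1589\right)^{2}} = 4894619 + \sqrt{378225 + 2524921} = 4894619 + \sqrt{2903146}$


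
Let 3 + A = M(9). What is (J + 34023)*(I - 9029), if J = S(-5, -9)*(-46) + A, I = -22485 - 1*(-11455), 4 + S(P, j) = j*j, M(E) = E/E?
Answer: -611378261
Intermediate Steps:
M(E) = 1
A = -2 (A = -3 + 1 = -2)
S(P, j) = -4 + j² (S(P, j) = -4 + j*j = -4 + j²)
I = -11030 (I = -22485 + 11455 = -11030)
J = -3544 (J = (-4 + (-9)²)*(-46) - 2 = (-4 + 81)*(-46) - 2 = 77*(-46) - 2 = -3542 - 2 = -3544)
(J + 34023)*(I - 9029) = (-3544 + 34023)*(-11030 - 9029) = 30479*(-20059) = -611378261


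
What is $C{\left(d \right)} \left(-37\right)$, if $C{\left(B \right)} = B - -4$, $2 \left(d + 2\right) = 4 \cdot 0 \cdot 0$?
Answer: $-74$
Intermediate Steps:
$d = -2$ ($d = -2 + \frac{4 \cdot 0 \cdot 0}{2} = -2 + \frac{0 \cdot 0}{2} = -2 + \frac{1}{2} \cdot 0 = -2 + 0 = -2$)
$C{\left(B \right)} = 4 + B$ ($C{\left(B \right)} = B + 4 = 4 + B$)
$C{\left(d \right)} \left(-37\right) = \left(4 - 2\right) \left(-37\right) = 2 \left(-37\right) = -74$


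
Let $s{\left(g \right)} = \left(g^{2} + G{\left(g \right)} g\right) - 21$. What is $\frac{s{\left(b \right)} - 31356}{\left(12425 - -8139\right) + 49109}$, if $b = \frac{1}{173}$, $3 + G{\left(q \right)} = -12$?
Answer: $- \frac{939084827}{2085243217} \approx -0.45035$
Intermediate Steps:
$G{\left(q \right)} = -15$ ($G{\left(q \right)} = -3 - 12 = -15$)
$b = \frac{1}{173} \approx 0.0057803$
$s{\left(g \right)} = -21 + g^{2} - 15 g$ ($s{\left(g \right)} = \left(g^{2} - 15 g\right) - 21 = -21 + g^{2} - 15 g$)
$\frac{s{\left(b \right)} - 31356}{\left(12425 - -8139\right) + 49109} = \frac{\left(-21 + \left(\frac{1}{173}\right)^{2} - \frac{15}{173}\right) - 31356}{\left(12425 - -8139\right) + 49109} = \frac{\left(-21 + \frac{1}{29929} - \frac{15}{173}\right) - 31356}{\left(12425 + 8139\right) + 49109} = \frac{- \frac{631103}{29929} - 31356}{20564 + 49109} = - \frac{939084827}{29929 \cdot 69673} = \left(- \frac{939084827}{29929}\right) \frac{1}{69673} = - \frac{939084827}{2085243217}$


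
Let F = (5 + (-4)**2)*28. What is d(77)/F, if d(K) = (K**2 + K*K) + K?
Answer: 1705/84 ≈ 20.298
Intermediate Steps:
F = 588 (F = (5 + 16)*28 = 21*28 = 588)
d(K) = K + 2*K**2 (d(K) = (K**2 + K**2) + K = 2*K**2 + K = K + 2*K**2)
d(77)/F = (77*(1 + 2*77))/588 = (77*(1 + 154))*(1/588) = (77*155)*(1/588) = 11935*(1/588) = 1705/84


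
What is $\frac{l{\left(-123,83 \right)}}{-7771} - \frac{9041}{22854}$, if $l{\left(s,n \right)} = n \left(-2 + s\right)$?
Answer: $\frac{166852639}{177598434} \approx 0.93949$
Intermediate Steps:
$\frac{l{\left(-123,83 \right)}}{-7771} - \frac{9041}{22854} = \frac{83 \left(-2 - 123\right)}{-7771} - \frac{9041}{22854} = 83 \left(-125\right) \left(- \frac{1}{7771}\right) - \frac{9041}{22854} = \left(-10375\right) \left(- \frac{1}{7771}\right) - \frac{9041}{22854} = \frac{10375}{7771} - \frac{9041}{22854} = \frac{166852639}{177598434}$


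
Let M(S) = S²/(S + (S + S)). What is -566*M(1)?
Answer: -566/3 ≈ -188.67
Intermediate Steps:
M(S) = S/3 (M(S) = S²/(S + 2*S) = S²/((3*S)) = (1/(3*S))*S² = S/3)
-566*M(1) = -566/3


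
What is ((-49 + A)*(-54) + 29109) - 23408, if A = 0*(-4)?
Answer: 8347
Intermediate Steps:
A = 0
((-49 + A)*(-54) + 29109) - 23408 = ((-49 + 0)*(-54) + 29109) - 23408 = (-49*(-54) + 29109) - 23408 = (2646 + 29109) - 23408 = 31755 - 23408 = 8347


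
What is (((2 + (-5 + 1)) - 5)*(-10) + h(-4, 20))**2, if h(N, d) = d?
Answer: 8100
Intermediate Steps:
(((2 + (-5 + 1)) - 5)*(-10) + h(-4, 20))**2 = (((2 + (-5 + 1)) - 5)*(-10) + 20)**2 = (((2 - 4) - 5)*(-10) + 20)**2 = ((-2 - 5)*(-10) + 20)**2 = (-7*(-10) + 20)**2 = (70 + 20)**2 = 90**2 = 8100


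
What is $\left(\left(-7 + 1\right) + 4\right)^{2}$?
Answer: $4$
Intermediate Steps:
$\left(\left(-7 + 1\right) + 4\right)^{2} = \left(-6 + 4\right)^{2} = \left(-2\right)^{2} = 4$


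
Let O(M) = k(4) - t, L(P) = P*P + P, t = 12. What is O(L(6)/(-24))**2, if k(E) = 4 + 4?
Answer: 16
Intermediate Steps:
L(P) = P + P**2 (L(P) = P**2 + P = P + P**2)
k(E) = 8
O(M) = -4 (O(M) = 8 - 1*12 = 8 - 12 = -4)
O(L(6)/(-24))**2 = (-4)**2 = 16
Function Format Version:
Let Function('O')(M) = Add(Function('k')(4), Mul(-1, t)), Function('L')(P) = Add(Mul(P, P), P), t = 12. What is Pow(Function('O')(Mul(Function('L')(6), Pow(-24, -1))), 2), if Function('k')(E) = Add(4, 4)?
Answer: 16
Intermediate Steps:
Function('L')(P) = Add(P, Pow(P, 2)) (Function('L')(P) = Add(Pow(P, 2), P) = Add(P, Pow(P, 2)))
Function('k')(E) = 8
Function('O')(M) = -4 (Function('O')(M) = Add(8, Mul(-1, 12)) = Add(8, -12) = -4)
Pow(Function('O')(Mul(Function('L')(6), Pow(-24, -1))), 2) = Pow(-4, 2) = 16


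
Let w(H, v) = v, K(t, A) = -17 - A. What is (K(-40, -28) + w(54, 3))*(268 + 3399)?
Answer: 51338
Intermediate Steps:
(K(-40, -28) + w(54, 3))*(268 + 3399) = ((-17 - 1*(-28)) + 3)*(268 + 3399) = ((-17 + 28) + 3)*3667 = (11 + 3)*3667 = 14*3667 = 51338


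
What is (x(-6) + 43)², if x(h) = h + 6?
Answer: 1849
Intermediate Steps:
x(h) = 6 + h
(x(-6) + 43)² = ((6 - 6) + 43)² = (0 + 43)² = 43² = 1849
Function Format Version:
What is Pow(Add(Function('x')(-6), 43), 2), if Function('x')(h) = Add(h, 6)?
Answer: 1849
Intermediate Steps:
Function('x')(h) = Add(6, h)
Pow(Add(Function('x')(-6), 43), 2) = Pow(Add(Add(6, -6), 43), 2) = Pow(Add(0, 43), 2) = Pow(43, 2) = 1849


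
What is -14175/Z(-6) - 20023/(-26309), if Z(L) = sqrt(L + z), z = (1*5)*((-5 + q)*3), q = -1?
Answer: 20023/26309 + 4725*I*sqrt(6)/8 ≈ 0.76107 + 1446.7*I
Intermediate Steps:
z = -90 (z = (1*5)*((-5 - 1)*3) = 5*(-6*3) = 5*(-18) = -90)
Z(L) = sqrt(-90 + L) (Z(L) = sqrt(L - 90) = sqrt(-90 + L))
-14175/Z(-6) - 20023/(-26309) = -14175/sqrt(-90 - 6) - 20023/(-26309) = -14175*(-I*sqrt(6)/24) - 20023*(-1/26309) = -14175*(-I*sqrt(6)/24) + 20023/26309 = -(-4725)*I*sqrt(6)/8 + 20023/26309 = 4725*I*sqrt(6)/8 + 20023/26309 = 20023/26309 + 4725*I*sqrt(6)/8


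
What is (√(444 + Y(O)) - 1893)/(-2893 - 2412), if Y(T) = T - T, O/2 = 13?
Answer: 1893/5305 - 2*√111/5305 ≈ 0.35286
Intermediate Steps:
O = 26 (O = 2*13 = 26)
Y(T) = 0
(√(444 + Y(O)) - 1893)/(-2893 - 2412) = (√(444 + 0) - 1893)/(-2893 - 2412) = (√444 - 1893)/(-5305) = (2*√111 - 1893)*(-1/5305) = (-1893 + 2*√111)*(-1/5305) = 1893/5305 - 2*√111/5305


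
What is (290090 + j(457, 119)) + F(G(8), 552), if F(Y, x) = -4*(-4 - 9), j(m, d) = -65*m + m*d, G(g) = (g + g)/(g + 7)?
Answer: 314820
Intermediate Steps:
G(g) = 2*g/(7 + g) (G(g) = (2*g)/(7 + g) = 2*g/(7 + g))
j(m, d) = -65*m + d*m
F(Y, x) = 52 (F(Y, x) = -4*(-13) = 52)
(290090 + j(457, 119)) + F(G(8), 552) = (290090 + 457*(-65 + 119)) + 52 = (290090 + 457*54) + 52 = (290090 + 24678) + 52 = 314768 + 52 = 314820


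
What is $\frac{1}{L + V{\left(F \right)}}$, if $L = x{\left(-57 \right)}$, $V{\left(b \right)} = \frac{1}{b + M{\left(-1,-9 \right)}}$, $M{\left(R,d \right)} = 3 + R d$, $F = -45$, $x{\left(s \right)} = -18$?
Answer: $- \frac{33}{595} \approx -0.055462$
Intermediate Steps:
$V{\left(b \right)} = \frac{1}{12 + b}$ ($V{\left(b \right)} = \frac{1}{b + \left(3 - -9\right)} = \frac{1}{b + \left(3 + 9\right)} = \frac{1}{b + 12} = \frac{1}{12 + b}$)
$L = -18$
$\frac{1}{L + V{\left(F \right)}} = \frac{1}{-18 + \frac{1}{12 - 45}} = \frac{1}{-18 + \frac{1}{-33}} = \frac{1}{-18 - \frac{1}{33}} = \frac{1}{- \frac{595}{33}} = - \frac{33}{595}$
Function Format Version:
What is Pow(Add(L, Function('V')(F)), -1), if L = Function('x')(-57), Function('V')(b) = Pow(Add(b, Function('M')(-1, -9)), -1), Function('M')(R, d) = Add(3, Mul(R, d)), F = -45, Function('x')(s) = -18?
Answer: Rational(-33, 595) ≈ -0.055462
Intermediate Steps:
Function('V')(b) = Pow(Add(12, b), -1) (Function('V')(b) = Pow(Add(b, Add(3, Mul(-1, -9))), -1) = Pow(Add(b, Add(3, 9)), -1) = Pow(Add(b, 12), -1) = Pow(Add(12, b), -1))
L = -18
Pow(Add(L, Function('V')(F)), -1) = Pow(Add(-18, Pow(Add(12, -45), -1)), -1) = Pow(Add(-18, Pow(-33, -1)), -1) = Pow(Add(-18, Rational(-1, 33)), -1) = Pow(Rational(-595, 33), -1) = Rational(-33, 595)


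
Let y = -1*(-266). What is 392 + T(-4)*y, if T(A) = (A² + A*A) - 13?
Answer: 5446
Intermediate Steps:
y = 266
T(A) = -13 + 2*A² (T(A) = (A² + A²) - 13 = 2*A² - 13 = -13 + 2*A²)
392 + T(-4)*y = 392 + (-13 + 2*(-4)²)*266 = 392 + (-13 + 2*16)*266 = 392 + (-13 + 32)*266 = 392 + 19*266 = 392 + 5054 = 5446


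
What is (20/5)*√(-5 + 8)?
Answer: 4*√3 ≈ 6.9282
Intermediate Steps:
(20/5)*√(-5 + 8) = ((⅕)*20)*√3 = 4*√3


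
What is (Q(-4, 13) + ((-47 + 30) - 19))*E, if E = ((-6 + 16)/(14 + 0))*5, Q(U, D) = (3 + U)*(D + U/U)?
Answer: -1250/7 ≈ -178.57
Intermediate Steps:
Q(U, D) = (1 + D)*(3 + U) (Q(U, D) = (3 + U)*(D + 1) = (3 + U)*(1 + D) = (1 + D)*(3 + U))
E = 25/7 (E = (10/14)*5 = (10*(1/14))*5 = (5/7)*5 = 25/7 ≈ 3.5714)
(Q(-4, 13) + ((-47 + 30) - 19))*E = ((3 - 4 + 3*13 + 13*(-4)) + ((-47 + 30) - 19))*(25/7) = ((3 - 4 + 39 - 52) + (-17 - 19))*(25/7) = (-14 - 36)*(25/7) = -50*25/7 = -1250/7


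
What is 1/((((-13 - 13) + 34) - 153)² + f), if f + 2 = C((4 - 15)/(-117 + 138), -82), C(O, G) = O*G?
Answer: 21/442385 ≈ 4.7470e-5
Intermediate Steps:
C(O, G) = G*O
f = 860/21 (f = -2 - 82*(4 - 15)/(-117 + 138) = -2 - (-902)/21 = -2 - 82*(-11/21) = -2 + 902/21 = 860/21 ≈ 40.952)
1/((((-13 - 13) + 34) - 153)² + f) = 1/((((-13 - 13) + 34) - 153)² + 860/21) = 1/(((-26 + 34) - 153)² + 860/21) = 1/((8 - 153)² + 860/21) = 1/((-145)² + 860/21) = 1/(21025 + 860/21) = 1/(442385/21) = 21/442385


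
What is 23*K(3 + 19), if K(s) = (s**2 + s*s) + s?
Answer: 22770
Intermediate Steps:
K(s) = s + 2*s**2 (K(s) = (s**2 + s**2) + s = 2*s**2 + s = s + 2*s**2)
23*K(3 + 19) = 23*((3 + 19)*(1 + 2*(3 + 19))) = 23*(22*(1 + 2*22)) = 23*(22*(1 + 44)) = 23*(22*45) = 23*990 = 22770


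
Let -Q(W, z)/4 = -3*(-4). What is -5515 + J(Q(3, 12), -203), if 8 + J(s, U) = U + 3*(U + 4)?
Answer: -6323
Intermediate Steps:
Q(W, z) = -48 (Q(W, z) = -(-12)*(-4) = -4*12 = -48)
J(s, U) = 4 + 4*U (J(s, U) = -8 + (U + 3*(U + 4)) = -8 + (U + 3*(4 + U)) = -8 + (U + (12 + 3*U)) = -8 + (12 + 4*U) = 4 + 4*U)
-5515 + J(Q(3, 12), -203) = -5515 + (4 + 4*(-203)) = -5515 + (4 - 812) = -5515 - 808 = -6323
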